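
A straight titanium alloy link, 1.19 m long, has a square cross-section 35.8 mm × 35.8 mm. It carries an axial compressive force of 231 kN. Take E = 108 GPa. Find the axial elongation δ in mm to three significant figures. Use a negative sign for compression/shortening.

A = 1282 mm².
δ_mech = NL/(AE) = -231000·1190/(1282·108000) = -1.986 mm.

-1.99 mm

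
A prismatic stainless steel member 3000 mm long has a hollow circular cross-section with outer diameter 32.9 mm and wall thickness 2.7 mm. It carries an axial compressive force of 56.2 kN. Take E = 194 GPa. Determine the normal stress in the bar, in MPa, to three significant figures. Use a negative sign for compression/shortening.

A = 256.2 mm².
σ = N/A = -56200/256.2 = -219.4 MPa.

-219 MPa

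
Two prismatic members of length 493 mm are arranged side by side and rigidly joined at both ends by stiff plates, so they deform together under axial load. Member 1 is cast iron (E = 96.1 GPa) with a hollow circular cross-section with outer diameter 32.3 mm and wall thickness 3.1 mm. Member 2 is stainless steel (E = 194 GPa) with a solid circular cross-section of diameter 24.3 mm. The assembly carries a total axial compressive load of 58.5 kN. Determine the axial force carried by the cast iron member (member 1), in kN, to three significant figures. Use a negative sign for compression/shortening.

-13.6 kN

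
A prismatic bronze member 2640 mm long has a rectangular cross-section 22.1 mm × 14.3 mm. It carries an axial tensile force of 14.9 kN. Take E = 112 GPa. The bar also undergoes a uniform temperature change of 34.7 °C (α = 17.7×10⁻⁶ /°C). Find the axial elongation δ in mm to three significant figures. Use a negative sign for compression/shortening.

A = 316 mm².
δ_mech = NL/(AE) = 14900·2640/(316·112000) = 1.111 mm.
δ_thermal = αLΔT = 17.7e-6·2640·34.7 = 1.621 mm.
δ = δ_mech + δ_thermal = 2.733 mm.

2.73 mm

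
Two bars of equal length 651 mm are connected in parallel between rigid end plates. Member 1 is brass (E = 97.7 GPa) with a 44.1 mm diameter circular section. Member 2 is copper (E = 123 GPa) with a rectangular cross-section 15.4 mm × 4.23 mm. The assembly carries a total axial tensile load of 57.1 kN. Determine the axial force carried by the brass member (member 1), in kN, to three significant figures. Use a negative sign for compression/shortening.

54.2 kN

A_1 = 1527 mm².
A_2 = 65.14 mm².
Equal strain + equilibrium ⇒ each member carries load in proportion to AE: A₁E₁ = 149200000 N, A₂E₂ = 8012000 N, ΣAE = 157200000 N.
F₁ = P·A₁E₁/ΣAE = 57100·149200000/157200000 = 54190 N.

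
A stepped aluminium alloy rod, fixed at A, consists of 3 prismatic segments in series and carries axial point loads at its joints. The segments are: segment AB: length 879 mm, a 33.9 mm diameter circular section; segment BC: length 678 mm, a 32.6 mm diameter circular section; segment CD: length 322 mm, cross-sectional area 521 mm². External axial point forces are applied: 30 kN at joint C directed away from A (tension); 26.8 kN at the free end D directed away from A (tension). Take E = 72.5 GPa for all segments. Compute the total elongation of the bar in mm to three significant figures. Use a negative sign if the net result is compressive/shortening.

Internal axial forces (sectioning from the free end, tension +): N_CD = 26.8 kN, N_BC = 56.8 kN, N_AB = 56.8 kN.
A_AB = 902.6 mm².
A_BC = 834.7 mm².
δ_AB = 56800·879/(902.6·72500) = 0.763 mm
δ_BC = 56800·678/(834.7·72500) = 0.6364 mm
δ_CD = 26800·322/(521·72500) = 0.2285 mm
δ = Σδ_i = 1.628 mm.

1.63 mm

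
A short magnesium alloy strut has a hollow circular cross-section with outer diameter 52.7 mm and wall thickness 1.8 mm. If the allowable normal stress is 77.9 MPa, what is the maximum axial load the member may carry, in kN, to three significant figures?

A = 287.8 mm².
P_max = σ_allow · A = 77.9 · 287.8 = 22420 N = 22.42 kN.

22.4 kN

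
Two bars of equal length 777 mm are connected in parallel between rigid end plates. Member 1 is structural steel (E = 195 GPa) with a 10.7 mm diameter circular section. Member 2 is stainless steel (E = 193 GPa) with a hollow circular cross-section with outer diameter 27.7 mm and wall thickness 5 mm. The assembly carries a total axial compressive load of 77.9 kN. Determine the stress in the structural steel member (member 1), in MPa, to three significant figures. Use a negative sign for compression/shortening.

-176 MPa

A_1 = 89.92 mm².
A_2 = 356.6 mm².
Equal strain + equilibrium ⇒ each member carries load in proportion to AE: A₁E₁ = 17530000 N, A₂E₂ = 68820000 N, ΣAE = 86350000 N.
σ₁ = P·E₁/ΣAE = -77900·195000/86350000 = -175.9 MPa.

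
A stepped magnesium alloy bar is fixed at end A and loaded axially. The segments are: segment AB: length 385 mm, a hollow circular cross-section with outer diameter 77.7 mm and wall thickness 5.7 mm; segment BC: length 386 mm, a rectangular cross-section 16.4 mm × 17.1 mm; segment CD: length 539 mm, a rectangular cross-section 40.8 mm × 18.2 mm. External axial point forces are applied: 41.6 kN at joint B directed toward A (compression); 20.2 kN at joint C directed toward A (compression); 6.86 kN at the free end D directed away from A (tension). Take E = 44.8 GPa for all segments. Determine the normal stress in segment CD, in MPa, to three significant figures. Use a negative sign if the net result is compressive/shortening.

9.24 MPa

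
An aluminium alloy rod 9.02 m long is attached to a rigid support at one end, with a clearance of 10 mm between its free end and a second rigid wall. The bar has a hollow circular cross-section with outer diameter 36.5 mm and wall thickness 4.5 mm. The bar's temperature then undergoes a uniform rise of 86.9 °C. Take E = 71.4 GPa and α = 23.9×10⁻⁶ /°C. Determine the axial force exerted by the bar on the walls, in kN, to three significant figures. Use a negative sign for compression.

Free thermal expansion αLΔT = 23.9e-6 · 9020 · 86.9 = 18.73 mm.
The walls engage after the gap closes; constrained expansion = 18.73 − 10 = 8.734 mm.
The walls impose strain ε = −(8.734)/9020 = -9.6826e-04; σ = Eε = 71400 · -9.6826e-04 = -69.13 MPa.
Wall reaction R = σ·A = -69.13·452.4 = -31280 N = -31.28 kN.

-31.3 kN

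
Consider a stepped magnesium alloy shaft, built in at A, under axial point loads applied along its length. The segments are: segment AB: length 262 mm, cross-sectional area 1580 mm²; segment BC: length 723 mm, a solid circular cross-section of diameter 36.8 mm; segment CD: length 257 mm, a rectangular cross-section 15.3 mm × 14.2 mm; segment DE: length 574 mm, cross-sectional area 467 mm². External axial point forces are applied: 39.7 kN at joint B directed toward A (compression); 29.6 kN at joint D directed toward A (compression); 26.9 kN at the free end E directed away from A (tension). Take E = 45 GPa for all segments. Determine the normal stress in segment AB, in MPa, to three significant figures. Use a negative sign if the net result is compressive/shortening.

Internal axial forces (sectioning from the free end, tension +): N_DE = 26.9 kN, N_CD = -2.7 kN, N_BC = -2.7 kN, N_AB = -42.4 kN.
σ_AB = N_AB/A_AB = -42400/1580 = -26.84 MPa.

-26.8 MPa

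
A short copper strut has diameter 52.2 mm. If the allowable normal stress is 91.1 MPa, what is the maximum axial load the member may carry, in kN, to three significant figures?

195 kN

A = 2140 mm².
P_max = σ_allow · A = 91.1 · 2140 = 195000 N = 195 kN.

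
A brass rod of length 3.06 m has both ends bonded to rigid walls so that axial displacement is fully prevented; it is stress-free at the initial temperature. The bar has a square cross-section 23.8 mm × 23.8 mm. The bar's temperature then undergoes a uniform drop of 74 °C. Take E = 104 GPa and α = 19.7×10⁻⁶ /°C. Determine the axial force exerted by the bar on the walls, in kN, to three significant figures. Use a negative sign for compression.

85.9 kN

Free thermal expansion αLΔT = 19.7e-6 · 3060 · -74 = -4.461 mm.
The walls impose strain ε = −(-4.461)/3060 = 1.4578e-03; σ = Eε = 104000 · 1.4578e-03 = 151.6 MPa.
Wall reaction R = σ·A = 151.6·566.4 = 85880 N = 85.88 kN.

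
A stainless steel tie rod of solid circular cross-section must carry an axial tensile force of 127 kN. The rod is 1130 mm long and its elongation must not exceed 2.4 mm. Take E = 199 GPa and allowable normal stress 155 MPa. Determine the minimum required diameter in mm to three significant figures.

32.3 mm

Required area A ≥ P/σ_allow = 127000/155 = 819.4 mm².
For a solid circular section, d ≥ √(4A/π) = 32.3 mm.
Elongation limit: A ≥ PL/(Eδ_allow) = 127000·1130/(199000·2.4) = 300.5 mm² ⇒ d ≥ 19.56 mm.
The stress limit governs.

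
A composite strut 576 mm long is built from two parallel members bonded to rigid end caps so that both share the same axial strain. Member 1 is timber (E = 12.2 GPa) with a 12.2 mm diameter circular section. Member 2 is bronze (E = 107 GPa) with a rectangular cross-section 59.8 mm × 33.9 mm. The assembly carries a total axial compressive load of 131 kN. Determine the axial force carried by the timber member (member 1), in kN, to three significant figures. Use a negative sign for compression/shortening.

A_1 = 116.9 mm².
A_2 = 2027 mm².
Equal strain + equilibrium ⇒ each member carries load in proportion to AE: A₁E₁ = 1426000 N, A₂E₂ = 216900000 N, ΣAE = 218300000 N.
F₁ = P·A₁E₁/ΣAE = -131000·1426000/218300000 = -855.7 N.

-0.856 kN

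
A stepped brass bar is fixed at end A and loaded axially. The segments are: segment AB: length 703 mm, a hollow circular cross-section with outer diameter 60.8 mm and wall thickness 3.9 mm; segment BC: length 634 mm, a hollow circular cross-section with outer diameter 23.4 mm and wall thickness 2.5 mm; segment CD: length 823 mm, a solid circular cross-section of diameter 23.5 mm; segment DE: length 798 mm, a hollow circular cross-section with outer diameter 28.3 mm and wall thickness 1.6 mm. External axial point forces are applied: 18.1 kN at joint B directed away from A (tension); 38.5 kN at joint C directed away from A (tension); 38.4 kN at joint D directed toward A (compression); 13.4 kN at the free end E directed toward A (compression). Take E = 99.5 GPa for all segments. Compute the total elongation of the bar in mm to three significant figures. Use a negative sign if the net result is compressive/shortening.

Internal axial forces (sectioning from the free end, tension +): N_DE = -13.4 kN, N_CD = -51.8 kN, N_BC = -13.3 kN, N_AB = 4.8 kN.
A_AB = 697.2 mm².
A_BC = 164.1 mm².
A_CD = 433.7 mm².
A_DE = 134.2 mm².
δ_AB = 4800·703/(697.2·99500) = 0.04865 mm
δ_BC = -13300·634/(164.1·99500) = -0.5163 mm
δ_CD = -51800·823/(433.7·99500) = -0.9878 mm
δ_DE = -13400·798/(134.2·99500) = -0.8008 mm
δ = Σδ_i = -2.256 mm.

-2.26 mm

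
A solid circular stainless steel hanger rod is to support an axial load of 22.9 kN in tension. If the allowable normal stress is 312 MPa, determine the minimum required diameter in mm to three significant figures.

9.67 mm

Required area A ≥ P/σ_allow = 22900/312 = 73.4 mm².
For a solid circular section, d ≥ √(4A/π) = 9.667 mm.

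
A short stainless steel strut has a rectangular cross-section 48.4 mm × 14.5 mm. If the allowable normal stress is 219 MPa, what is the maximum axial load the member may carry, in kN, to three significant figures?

154 kN

A = 701.8 mm².
P_max = σ_allow · A = 219 · 701.8 = 153700 N = 153.7 kN.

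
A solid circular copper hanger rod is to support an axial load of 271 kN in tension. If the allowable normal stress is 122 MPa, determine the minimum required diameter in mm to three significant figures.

Required area A ≥ P/σ_allow = 271000/122 = 2221 mm².
For a solid circular section, d ≥ √(4A/π) = 53.18 mm.

53.2 mm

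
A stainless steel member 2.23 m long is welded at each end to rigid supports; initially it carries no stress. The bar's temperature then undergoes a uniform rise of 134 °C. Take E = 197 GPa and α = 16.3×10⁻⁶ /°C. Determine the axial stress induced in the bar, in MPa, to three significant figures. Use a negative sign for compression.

-430 MPa

Free thermal expansion αLΔT = 16.3e-6 · 2230 · 134 = 4.871 mm.
The walls impose strain ε = −(4.871)/2230 = -2.1842e-03; σ = Eε = 197000 · -2.1842e-03 = -430.3 MPa.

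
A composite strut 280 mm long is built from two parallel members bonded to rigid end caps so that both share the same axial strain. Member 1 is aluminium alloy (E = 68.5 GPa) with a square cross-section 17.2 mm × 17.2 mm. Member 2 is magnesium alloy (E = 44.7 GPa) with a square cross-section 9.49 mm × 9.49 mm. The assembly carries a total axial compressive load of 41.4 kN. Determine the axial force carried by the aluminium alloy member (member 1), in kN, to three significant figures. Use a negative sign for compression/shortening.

A_1 = 295.8 mm².
A_2 = 90.06 mm².
Equal strain + equilibrium ⇒ each member carries load in proportion to AE: A₁E₁ = 20270000 N, A₂E₂ = 4026000 N, ΣAE = 24290000 N.
F₁ = P·A₁E₁/ΣAE = -41400·20270000/24290000 = -34540 N.

-34.5 kN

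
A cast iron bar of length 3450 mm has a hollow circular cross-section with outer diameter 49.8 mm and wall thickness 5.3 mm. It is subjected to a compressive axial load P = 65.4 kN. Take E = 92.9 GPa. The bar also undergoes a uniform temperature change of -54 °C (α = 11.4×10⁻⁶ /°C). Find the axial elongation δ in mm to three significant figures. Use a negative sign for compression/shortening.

-5.40 mm

A = 740.9 mm².
δ_mech = NL/(AE) = -65400·3450/(740.9·92900) = -3.278 mm.
δ_thermal = αLΔT = 11.4e-6·3450·-54 = -2.124 mm.
δ = δ_mech + δ_thermal = -5.402 mm.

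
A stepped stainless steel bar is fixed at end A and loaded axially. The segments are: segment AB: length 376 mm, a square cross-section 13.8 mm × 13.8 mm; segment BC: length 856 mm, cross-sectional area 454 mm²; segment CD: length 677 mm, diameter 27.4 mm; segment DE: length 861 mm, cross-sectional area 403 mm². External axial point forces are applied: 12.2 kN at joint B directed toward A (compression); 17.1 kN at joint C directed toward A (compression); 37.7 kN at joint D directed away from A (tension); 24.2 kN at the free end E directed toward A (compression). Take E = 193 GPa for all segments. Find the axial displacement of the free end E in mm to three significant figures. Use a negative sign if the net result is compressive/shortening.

-0.384 mm

Internal axial forces (sectioning from the free end, tension +): N_DE = -24.2 kN, N_CD = 13.5 kN, N_BC = -3.6 kN, N_AB = -15.8 kN.
A_AB = 190.4 mm².
A_CD = 589.6 mm².
δ_AB = -15800·376/(190.4·193000) = -0.1616 mm
δ_BC = -3600·856/(454·193000) = -0.03517 mm
δ_CD = 13500·677/(589.6·193000) = 0.08031 mm
δ_DE = -24200·861/(403·193000) = -0.2679 mm
δ = Σδ_i = -0.3844 mm.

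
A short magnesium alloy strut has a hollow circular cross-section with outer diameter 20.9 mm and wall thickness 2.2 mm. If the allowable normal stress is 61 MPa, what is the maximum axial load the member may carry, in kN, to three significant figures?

7.88 kN

A = 129.2 mm².
P_max = σ_allow · A = 61 · 129.2 = 7884 N = 7.884 kN.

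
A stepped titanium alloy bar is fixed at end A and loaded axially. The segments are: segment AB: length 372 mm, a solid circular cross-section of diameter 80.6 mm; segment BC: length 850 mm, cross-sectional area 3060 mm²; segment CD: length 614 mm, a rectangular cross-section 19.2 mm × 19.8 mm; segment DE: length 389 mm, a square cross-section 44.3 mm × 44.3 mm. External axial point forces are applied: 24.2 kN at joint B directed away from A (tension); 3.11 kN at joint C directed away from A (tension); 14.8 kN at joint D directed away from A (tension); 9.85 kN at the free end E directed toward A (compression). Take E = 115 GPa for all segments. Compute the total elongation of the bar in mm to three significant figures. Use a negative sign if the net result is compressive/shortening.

0.0925 mm

Internal axial forces (sectioning from the free end, tension +): N_DE = -9.85 kN, N_CD = 4.95 kN, N_BC = 8.06 kN, N_AB = 32.26 kN.
A_AB = 5102 mm².
A_CD = 380.2 mm².
A_DE = 1962 mm².
δ_AB = 32260·372/(5102·115000) = 0.02045 mm
δ_BC = 8060·850/(3060·115000) = 0.01947 mm
δ_CD = 4950·614/(380.2·115000) = 0.06952 mm
δ_DE = -9850·389/(1962·115000) = -0.01698 mm
δ = Σδ_i = 0.09246 mm.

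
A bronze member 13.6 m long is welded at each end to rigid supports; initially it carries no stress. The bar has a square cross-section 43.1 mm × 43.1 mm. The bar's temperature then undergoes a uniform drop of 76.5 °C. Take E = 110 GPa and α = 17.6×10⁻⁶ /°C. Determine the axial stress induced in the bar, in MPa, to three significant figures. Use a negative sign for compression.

Free thermal expansion αLΔT = 17.6e-6 · 13600 · -76.5 = -18.31 mm.
The walls impose strain ε = −(-18.31)/13600 = 1.3464e-03; σ = Eε = 110000 · 1.3464e-03 = 148.1 MPa.

148 MPa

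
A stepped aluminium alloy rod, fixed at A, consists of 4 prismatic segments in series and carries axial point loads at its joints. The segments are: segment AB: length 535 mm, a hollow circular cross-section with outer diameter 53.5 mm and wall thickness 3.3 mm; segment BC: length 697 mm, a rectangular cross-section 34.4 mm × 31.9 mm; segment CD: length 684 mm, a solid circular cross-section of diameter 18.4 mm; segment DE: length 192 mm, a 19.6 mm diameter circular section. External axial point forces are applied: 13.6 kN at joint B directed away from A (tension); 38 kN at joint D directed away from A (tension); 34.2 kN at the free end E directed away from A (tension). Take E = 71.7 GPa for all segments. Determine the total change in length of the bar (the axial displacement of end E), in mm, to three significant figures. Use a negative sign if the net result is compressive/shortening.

4.76 mm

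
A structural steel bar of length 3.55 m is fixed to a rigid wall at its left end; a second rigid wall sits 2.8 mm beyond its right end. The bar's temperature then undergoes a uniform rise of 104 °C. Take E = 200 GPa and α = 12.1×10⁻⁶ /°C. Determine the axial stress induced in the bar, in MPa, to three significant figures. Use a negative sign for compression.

-93.9 MPa

Free thermal expansion αLΔT = 12.1e-6 · 3550 · 104 = 4.467 mm.
The walls engage after the gap closes; constrained expansion = 4.467 − 2.8 = 1.667 mm.
The walls impose strain ε = −(1.667)/3550 = -4.6967e-04; σ = Eε = 200000 · -4.6967e-04 = -93.93 MPa.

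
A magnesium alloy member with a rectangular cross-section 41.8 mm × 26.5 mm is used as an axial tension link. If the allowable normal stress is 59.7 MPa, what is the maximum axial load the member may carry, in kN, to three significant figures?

A = 1108 mm².
P_max = σ_allow · A = 59.7 · 1108 = 66130 N = 66.13 kN.

66.1 kN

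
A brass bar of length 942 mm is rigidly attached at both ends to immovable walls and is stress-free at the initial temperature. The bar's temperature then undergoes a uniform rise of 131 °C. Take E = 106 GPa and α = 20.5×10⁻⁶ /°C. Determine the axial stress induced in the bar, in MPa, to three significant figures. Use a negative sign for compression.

Free thermal expansion αLΔT = 20.5e-6 · 942 · 131 = 2.53 mm.
The walls impose strain ε = −(2.53)/942 = -2.6855e-03; σ = Eε = 106000 · -2.6855e-03 = -284.7 MPa.

-285 MPa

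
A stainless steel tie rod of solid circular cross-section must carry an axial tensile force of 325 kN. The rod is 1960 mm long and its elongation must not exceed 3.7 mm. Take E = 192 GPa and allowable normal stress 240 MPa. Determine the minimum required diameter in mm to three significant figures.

41.5 mm

Required area A ≥ P/σ_allow = 325000/240 = 1354 mm².
For a solid circular section, d ≥ √(4A/π) = 41.52 mm.
Elongation limit: A ≥ PL/(Eδ_allow) = 325000·1960/(192000·3.7) = 896.7 mm² ⇒ d ≥ 33.79 mm.
The stress limit governs.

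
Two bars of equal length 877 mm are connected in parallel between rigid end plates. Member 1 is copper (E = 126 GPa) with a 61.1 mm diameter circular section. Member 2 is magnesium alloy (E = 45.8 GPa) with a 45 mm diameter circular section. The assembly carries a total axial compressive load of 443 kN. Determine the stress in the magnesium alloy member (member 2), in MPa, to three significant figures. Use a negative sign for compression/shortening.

A_1 = 2932 mm².
A_2 = 1590 mm².
Equal strain + equilibrium ⇒ each member carries load in proportion to AE: A₁E₁ = 369400000 N, A₂E₂ = 72840000 N, ΣAE = 442300000 N.
σ₂ = P·E₂/ΣAE = -443000·45800/442300000 = -45.87 MPa.

-45.9 MPa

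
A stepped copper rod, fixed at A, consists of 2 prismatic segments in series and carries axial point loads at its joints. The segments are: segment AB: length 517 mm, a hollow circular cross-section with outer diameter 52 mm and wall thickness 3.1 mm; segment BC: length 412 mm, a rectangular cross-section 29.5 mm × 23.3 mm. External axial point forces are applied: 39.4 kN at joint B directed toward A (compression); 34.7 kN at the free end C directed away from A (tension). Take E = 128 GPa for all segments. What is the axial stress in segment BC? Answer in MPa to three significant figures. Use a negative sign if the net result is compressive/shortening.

Internal axial forces (sectioning from the free end, tension +): N_BC = 34.7 kN, N_AB = -4.7 kN.
A_BC = 687.4 mm².
σ_BC = N_BC/A_BC = 34700/687.4 = 50.48 MPa.

50.5 MPa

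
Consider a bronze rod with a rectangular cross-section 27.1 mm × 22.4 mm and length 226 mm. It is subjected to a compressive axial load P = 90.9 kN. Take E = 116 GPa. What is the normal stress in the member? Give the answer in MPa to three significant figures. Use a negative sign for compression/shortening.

-150 MPa

A = 607 mm².
σ = N/A = -90900/607 = -149.7 MPa.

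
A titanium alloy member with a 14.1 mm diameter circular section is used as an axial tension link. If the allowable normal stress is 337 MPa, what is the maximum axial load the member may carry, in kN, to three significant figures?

A = 156.1 mm².
P_max = σ_allow · A = 337 · 156.1 = 52620 N = 52.62 kN.

52.6 kN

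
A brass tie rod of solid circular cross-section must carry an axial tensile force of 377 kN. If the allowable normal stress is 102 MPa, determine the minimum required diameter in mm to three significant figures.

Required area A ≥ P/σ_allow = 377000/102 = 3696 mm².
For a solid circular section, d ≥ √(4A/π) = 68.6 mm.

68.6 mm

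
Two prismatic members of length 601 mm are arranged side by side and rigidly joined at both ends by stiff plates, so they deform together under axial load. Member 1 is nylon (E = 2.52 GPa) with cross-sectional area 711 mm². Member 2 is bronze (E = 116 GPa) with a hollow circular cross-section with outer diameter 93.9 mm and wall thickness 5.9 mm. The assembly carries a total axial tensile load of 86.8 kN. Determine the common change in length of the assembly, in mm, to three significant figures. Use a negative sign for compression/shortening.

0.273 mm

A_2 = 1631 mm².
Equal strain + equilibrium ⇒ each member carries load in proportion to AE: A₁E₁ = 1792000 N, A₂E₂ = 189200000 N, ΣAE = 191000000 N.
δ = PL/ΣAE = 86800·601/191000000 = 0.2731 mm.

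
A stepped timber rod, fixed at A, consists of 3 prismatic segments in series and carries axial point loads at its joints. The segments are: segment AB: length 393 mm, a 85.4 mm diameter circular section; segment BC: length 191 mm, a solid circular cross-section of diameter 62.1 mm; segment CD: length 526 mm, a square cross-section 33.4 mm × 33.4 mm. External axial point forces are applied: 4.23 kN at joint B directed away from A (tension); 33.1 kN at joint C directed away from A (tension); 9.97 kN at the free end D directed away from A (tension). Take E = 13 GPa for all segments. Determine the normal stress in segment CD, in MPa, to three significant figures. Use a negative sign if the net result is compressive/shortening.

8.94 MPa

Internal axial forces (sectioning from the free end, tension +): N_CD = 9.97 kN, N_BC = 43.07 kN, N_AB = 47.3 kN.
A_CD = 1116 mm².
σ_CD = N_CD/A_CD = 9970/1116 = 8.937 MPa.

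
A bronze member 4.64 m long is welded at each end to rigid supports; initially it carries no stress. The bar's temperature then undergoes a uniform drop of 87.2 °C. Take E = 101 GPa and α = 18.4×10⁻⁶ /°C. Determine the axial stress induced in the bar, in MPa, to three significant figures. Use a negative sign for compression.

162 MPa

Free thermal expansion αLΔT = 18.4e-6 · 4640 · -87.2 = -7.445 mm.
The walls impose strain ε = −(-7.445)/4640 = 1.6045e-03; σ = Eε = 101000 · 1.6045e-03 = 162.1 MPa.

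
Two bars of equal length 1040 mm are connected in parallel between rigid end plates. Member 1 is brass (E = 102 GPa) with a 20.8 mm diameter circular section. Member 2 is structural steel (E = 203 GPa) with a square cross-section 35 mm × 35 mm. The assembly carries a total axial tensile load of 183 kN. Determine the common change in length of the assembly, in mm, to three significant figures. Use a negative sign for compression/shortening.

0.672 mm

A_1 = 339.8 mm².
A_2 = 1225 mm².
Equal strain + equilibrium ⇒ each member carries load in proportion to AE: A₁E₁ = 34660000 N, A₂E₂ = 248700000 N, ΣAE = 283300000 N.
δ = PL/ΣAE = 183000·1040/283300000 = 0.6717 mm.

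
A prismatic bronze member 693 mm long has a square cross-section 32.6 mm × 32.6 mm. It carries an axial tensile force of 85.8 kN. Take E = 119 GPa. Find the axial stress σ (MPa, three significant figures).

A = 1063 mm².
σ = N/A = 85800/1063 = 80.73 MPa.

80.7 MPa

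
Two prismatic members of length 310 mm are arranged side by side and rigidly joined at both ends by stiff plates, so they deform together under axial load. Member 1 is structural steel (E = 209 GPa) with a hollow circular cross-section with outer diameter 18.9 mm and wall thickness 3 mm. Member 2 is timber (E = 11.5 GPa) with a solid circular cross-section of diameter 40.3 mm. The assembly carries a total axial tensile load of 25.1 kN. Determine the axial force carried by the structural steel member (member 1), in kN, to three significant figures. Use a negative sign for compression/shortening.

A_1 = 149.9 mm².
A_2 = 1276 mm².
Equal strain + equilibrium ⇒ each member carries load in proportion to AE: A₁E₁ = 31320000 N, A₂E₂ = 14670000 N, ΣAE = 45990000 N.
F₁ = P·A₁E₁/ΣAE = 25100·31320000/45990000 = 17090 N.

17.1 kN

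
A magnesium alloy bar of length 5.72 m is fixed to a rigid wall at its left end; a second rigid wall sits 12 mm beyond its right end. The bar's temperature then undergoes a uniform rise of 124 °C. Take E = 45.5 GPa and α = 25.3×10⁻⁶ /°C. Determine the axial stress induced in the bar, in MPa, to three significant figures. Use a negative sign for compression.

-47.3 MPa

Free thermal expansion αLΔT = 25.3e-6 · 5720 · 124 = 17.94 mm.
The walls engage after the gap closes; constrained expansion = 17.94 − 12 = 5.945 mm.
The walls impose strain ε = −(5.945)/5720 = -1.0393e-03; σ = Eε = 45500 · -1.0393e-03 = -47.29 MPa.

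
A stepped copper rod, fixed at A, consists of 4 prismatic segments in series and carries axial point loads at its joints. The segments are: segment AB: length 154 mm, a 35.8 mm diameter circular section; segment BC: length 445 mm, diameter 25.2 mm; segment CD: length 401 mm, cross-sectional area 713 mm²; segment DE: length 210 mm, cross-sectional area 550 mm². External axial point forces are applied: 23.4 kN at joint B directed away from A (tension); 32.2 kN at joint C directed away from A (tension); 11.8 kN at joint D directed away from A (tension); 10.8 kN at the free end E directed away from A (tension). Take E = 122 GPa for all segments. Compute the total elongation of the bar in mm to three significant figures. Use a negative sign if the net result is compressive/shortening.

Internal axial forces (sectioning from the free end, tension +): N_DE = 10.8 kN, N_CD = 22.6 kN, N_BC = 54.8 kN, N_AB = 78.2 kN.
A_AB = 1007 mm².
A_BC = 498.8 mm².
δ_AB = 78200·154/(1007·122000) = 0.09806 mm
δ_BC = 54800·445/(498.8·122000) = 0.4008 mm
δ_CD = 22600·401/(713·122000) = 0.1042 mm
δ_DE = 10800·210/(550·122000) = 0.0338 mm
δ = Σδ_i = 0.6368 mm.

0.637 mm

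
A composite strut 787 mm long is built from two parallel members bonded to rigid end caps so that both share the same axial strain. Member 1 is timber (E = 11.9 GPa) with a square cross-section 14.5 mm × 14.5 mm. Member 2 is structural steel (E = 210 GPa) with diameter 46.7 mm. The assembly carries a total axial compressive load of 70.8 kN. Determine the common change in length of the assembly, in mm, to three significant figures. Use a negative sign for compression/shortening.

A_1 = 210.2 mm².
A_2 = 1713 mm².
Equal strain + equilibrium ⇒ each member carries load in proportion to AE: A₁E₁ = 2502000 N, A₂E₂ = 359700000 N, ΣAE = 362200000 N.
δ = PL/ΣAE = -70800·787/362200000 = -0.1538 mm.

-0.154 mm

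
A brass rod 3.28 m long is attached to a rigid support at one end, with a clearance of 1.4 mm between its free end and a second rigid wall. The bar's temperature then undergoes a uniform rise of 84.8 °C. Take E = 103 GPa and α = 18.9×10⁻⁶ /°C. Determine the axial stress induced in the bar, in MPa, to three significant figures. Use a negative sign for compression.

Free thermal expansion αLΔT = 18.9e-6 · 3280 · 84.8 = 5.257 mm.
The walls engage after the gap closes; constrained expansion = 5.257 − 1.4 = 3.857 mm.
The walls impose strain ε = −(3.857)/3280 = -1.1759e-03; σ = Eε = 103000 · -1.1759e-03 = -121.1 MPa.

-121 MPa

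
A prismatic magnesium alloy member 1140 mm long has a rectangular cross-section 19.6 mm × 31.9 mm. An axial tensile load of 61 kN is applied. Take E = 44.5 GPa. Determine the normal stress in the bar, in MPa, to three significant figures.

97.6 MPa

A = 625.2 mm².
σ = N/A = 61000/625.2 = 97.56 MPa.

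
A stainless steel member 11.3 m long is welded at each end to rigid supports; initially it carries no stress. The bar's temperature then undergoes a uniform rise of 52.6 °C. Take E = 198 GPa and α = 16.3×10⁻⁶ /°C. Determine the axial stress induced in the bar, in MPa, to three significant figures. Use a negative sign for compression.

Free thermal expansion αLΔT = 16.3e-6 · 11300 · 52.6 = 9.688 mm.
The walls impose strain ε = −(9.688)/11300 = -8.5738e-04; σ = Eε = 198000 · -8.5738e-04 = -169.8 MPa.

-170 MPa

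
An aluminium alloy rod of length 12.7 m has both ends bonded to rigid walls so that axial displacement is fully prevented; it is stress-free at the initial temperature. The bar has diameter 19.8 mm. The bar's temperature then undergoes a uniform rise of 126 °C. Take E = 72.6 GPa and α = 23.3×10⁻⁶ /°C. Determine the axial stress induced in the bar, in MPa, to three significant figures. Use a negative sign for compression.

Free thermal expansion αLΔT = 23.3e-6 · 12700 · 126 = 37.28 mm.
The walls impose strain ε = −(37.28)/12700 = -2.9358e-03; σ = Eε = 72600 · -2.9358e-03 = -213.1 MPa.

-213 MPa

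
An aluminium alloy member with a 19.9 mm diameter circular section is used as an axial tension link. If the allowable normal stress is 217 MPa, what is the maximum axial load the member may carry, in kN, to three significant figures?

67.5 kN

A = 311 mm².
P_max = σ_allow · A = 217 · 311 = 67490 N = 67.49 kN.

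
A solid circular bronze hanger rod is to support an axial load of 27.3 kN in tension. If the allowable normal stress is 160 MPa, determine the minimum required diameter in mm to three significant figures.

14.7 mm

Required area A ≥ P/σ_allow = 27300/160 = 170.6 mm².
For a solid circular section, d ≥ √(4A/π) = 14.74 mm.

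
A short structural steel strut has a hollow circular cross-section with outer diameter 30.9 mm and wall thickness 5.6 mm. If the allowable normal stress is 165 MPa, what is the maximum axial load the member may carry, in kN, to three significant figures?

A = 445.1 mm².
P_max = σ_allow · A = 165 · 445.1 = 73440 N = 73.44 kN.

73.4 kN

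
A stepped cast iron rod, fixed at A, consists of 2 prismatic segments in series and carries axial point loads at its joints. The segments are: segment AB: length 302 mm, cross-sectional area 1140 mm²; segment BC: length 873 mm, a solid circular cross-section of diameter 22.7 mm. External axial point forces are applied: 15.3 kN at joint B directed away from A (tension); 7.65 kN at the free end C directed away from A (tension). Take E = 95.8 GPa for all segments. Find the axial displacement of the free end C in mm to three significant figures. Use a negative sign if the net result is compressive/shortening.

Internal axial forces (sectioning from the free end, tension +): N_BC = 7.65 kN, N_AB = 22.95 kN.
A_BC = 404.7 mm².
δ_AB = 22950·302/(1140·95800) = 0.06346 mm
δ_BC = 7650·873/(404.7·95800) = 0.1723 mm
δ = Σδ_i = 0.2357 mm.

0.236 mm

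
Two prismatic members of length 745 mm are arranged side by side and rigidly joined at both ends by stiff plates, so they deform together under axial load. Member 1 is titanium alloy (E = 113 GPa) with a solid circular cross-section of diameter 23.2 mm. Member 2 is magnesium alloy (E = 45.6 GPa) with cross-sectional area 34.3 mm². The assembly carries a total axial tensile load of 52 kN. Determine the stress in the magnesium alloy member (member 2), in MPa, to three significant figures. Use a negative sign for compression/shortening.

A_1 = 422.7 mm².
Equal strain + equilibrium ⇒ each member carries load in proportion to AE: A₁E₁ = 47770000 N, A₂E₂ = 1564000 N, ΣAE = 49330000 N.
σ₂ = P·E₂/ΣAE = 52000·45600/49330000 = 48.07 MPa.

48.1 MPa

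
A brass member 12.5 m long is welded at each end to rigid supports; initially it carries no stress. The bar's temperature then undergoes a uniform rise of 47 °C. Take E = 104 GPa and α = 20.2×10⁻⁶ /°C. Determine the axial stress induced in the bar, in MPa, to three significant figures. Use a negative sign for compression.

-98.7 MPa

Free thermal expansion αLΔT = 20.2e-6 · 12500 · 47 = 11.87 mm.
The walls impose strain ε = −(11.87)/12500 = -9.4940e-04; σ = Eε = 104000 · -9.4940e-04 = -98.74 MPa.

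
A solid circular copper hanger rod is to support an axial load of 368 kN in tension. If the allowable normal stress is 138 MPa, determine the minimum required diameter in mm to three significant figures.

Required area A ≥ P/σ_allow = 368000/138 = 2667 mm².
For a solid circular section, d ≥ √(4A/π) = 58.27 mm.

58.3 mm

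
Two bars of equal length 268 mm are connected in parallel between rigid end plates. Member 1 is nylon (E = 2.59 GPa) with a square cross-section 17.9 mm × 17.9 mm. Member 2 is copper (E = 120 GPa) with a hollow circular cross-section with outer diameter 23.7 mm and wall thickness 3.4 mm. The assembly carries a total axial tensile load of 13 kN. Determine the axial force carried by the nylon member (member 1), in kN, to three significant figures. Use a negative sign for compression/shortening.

0.402 kN

A_1 = 320.4 mm².
A_2 = 216.8 mm².
Equal strain + equilibrium ⇒ each member carries load in proportion to AE: A₁E₁ = 829900 N, A₂E₂ = 26020000 N, ΣAE = 26850000 N.
F₁ = P·A₁E₁/ΣAE = 13000·829900/26850000 = 401.8 N.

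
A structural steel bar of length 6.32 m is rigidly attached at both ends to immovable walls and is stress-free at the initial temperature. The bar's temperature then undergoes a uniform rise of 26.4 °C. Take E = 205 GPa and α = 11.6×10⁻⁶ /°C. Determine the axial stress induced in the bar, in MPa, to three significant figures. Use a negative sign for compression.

Free thermal expansion αLΔT = 11.6e-6 · 6320 · 26.4 = 1.935 mm.
The walls impose strain ε = −(1.935)/6320 = -3.0624e-04; σ = Eε = 205000 · -3.0624e-04 = -62.78 MPa.

-62.8 MPa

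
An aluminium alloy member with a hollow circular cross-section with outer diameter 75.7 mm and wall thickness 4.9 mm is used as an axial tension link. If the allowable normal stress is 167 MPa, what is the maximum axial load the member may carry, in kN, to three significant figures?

A = 1090 mm².
P_max = σ_allow · A = 167 · 1090 = 182000 N = 182 kN.

182 kN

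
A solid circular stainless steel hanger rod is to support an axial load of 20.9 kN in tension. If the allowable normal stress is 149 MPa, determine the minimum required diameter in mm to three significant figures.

Required area A ≥ P/σ_allow = 20900/149 = 140.3 mm².
For a solid circular section, d ≥ √(4A/π) = 13.36 mm.

13.4 mm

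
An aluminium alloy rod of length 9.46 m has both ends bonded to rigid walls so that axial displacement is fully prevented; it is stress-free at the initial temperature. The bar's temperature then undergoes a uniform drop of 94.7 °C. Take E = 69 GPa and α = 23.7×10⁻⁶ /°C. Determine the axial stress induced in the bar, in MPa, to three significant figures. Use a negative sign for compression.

Free thermal expansion αLΔT = 23.7e-6 · 9460 · -94.7 = -21.23 mm.
The walls impose strain ε = −(-21.23)/9460 = 2.2444e-03; σ = Eε = 69000 · 2.2444e-03 = 154.9 MPa.

155 MPa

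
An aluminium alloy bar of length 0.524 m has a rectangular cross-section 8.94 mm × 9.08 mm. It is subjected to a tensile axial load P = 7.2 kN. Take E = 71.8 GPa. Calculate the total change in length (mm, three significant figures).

0.647 mm

A = 81.18 mm².
δ_mech = NL/(AE) = 7200·524/(81.18·71800) = 0.6473 mm.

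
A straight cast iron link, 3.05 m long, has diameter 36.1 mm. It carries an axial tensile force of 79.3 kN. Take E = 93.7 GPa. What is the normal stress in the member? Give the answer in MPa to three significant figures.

77.5 MPa

A = 1024 mm².
σ = N/A = 79300/1024 = 77.48 MPa.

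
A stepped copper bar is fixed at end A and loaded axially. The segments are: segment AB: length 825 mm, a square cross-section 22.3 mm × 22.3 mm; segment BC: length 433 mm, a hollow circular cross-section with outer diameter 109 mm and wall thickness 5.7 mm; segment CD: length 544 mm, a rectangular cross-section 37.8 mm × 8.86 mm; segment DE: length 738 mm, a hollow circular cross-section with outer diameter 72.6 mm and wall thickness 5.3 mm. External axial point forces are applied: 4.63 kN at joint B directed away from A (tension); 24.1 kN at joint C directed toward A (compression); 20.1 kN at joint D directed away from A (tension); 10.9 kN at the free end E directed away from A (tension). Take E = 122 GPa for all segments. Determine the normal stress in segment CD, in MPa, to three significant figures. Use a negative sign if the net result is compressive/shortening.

92.6 MPa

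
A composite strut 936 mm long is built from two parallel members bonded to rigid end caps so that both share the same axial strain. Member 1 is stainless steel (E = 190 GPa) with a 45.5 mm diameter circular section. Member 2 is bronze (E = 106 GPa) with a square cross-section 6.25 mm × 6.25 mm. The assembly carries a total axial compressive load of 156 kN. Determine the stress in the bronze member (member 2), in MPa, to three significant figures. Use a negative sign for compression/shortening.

-52.8 MPa

A_1 = 1626 mm².
A_2 = 39.06 mm².
Equal strain + equilibrium ⇒ each member carries load in proportion to AE: A₁E₁ = 308900000 N, A₂E₂ = 4141000 N, ΣAE = 313100000 N.
σ₂ = P·E₂/ΣAE = -156000·106000/313100000 = -52.82 MPa.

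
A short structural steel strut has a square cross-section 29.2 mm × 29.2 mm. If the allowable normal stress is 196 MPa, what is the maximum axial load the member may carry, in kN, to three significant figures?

167 kN

A = 852.6 mm².
P_max = σ_allow · A = 196 · 852.6 = 167100 N = 167.1 kN.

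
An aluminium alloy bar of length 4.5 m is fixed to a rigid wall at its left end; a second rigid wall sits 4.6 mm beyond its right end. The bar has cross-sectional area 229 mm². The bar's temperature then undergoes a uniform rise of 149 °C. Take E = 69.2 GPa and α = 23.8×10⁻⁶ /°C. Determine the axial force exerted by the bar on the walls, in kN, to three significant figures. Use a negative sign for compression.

-40.0 kN

Free thermal expansion αLΔT = 23.8e-6 · 4500 · 149 = 15.96 mm.
The walls engage after the gap closes; constrained expansion = 15.96 − 4.6 = 11.36 mm.
The walls impose strain ε = −(11.36)/4500 = -2.5240e-03; σ = Eε = 69200 · -2.5240e-03 = -174.7 MPa.
Wall reaction R = σ·A = -174.7·229 = -40000 N = -40 kN.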